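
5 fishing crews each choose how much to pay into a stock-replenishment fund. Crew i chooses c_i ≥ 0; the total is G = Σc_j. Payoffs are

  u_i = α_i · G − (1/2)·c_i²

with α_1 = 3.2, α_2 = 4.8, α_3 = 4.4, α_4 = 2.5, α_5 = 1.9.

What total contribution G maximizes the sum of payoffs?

Planner FOC: ∂(Σu_j)/∂c_i = (Σα_j) − c_i = 0, so c_i^SO = Σα_j = 16.8 for every i; G^SO = 84.

84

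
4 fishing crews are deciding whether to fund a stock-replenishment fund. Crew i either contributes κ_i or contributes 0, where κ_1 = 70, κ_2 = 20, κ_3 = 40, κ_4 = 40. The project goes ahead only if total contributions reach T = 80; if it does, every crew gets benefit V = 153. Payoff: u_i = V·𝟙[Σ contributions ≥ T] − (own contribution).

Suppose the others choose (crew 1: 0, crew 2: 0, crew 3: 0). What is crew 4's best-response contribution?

Others' total = 0. Even contributing 40 gives 40 < 80: no benefit either way.
Best response: 0.

0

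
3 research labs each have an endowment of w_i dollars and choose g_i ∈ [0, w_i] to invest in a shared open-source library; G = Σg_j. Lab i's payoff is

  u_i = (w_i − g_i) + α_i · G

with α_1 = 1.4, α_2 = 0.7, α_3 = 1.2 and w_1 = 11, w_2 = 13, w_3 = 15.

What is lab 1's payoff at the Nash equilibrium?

36.4

∂u_i/∂g_i = α_i − 1, so lab i contributes w_i if α_i > 1, else 0.
α_i > 1 for i ∈ {1, 3}; NE contributions (11, 0, 15), G = 26.
u_1 = (11 − 11) + 1.4·26 = 36.4.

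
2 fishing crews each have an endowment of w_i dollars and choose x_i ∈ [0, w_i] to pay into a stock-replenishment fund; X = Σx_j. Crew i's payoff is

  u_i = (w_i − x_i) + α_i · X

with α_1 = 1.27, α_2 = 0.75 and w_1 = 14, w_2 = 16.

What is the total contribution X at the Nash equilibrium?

∂u_i/∂x_i = α_i − 1, so crew i contributes w_i if α_i > 1, else 0.
α_i > 1 for i ∈ {1}; NE contributions (14, 0), X = 14.

14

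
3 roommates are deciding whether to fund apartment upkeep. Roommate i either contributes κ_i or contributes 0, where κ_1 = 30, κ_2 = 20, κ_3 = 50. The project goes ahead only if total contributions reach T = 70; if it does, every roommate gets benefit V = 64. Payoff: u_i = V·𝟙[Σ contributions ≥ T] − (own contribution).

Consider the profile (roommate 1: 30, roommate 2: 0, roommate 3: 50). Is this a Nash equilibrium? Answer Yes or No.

Yes

Total = 80 ≥ 70: provided.
Roommate 1 (pledges 30, payoff 34): dropping to 0 → total 50, payoff 0. No gain.
Roommate 2 (pledges 0, payoff 64): pledging 20 → total 100, payoff 44. No gain.
Roommate 3 (pledges 50, payoff 14): dropping to 0 → total 30, payoff 0. No gain.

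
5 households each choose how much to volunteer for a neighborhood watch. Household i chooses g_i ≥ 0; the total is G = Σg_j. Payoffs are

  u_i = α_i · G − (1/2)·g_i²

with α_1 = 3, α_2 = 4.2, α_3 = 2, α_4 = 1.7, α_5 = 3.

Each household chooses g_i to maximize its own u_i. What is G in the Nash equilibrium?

Household i's FOC: ∂u_i/∂g_i = α_i − g_i = 0, so g_i* = α_i.
NE contributions = (3, 4.2, 2, 1.7, 3); G = 13.9.

13.9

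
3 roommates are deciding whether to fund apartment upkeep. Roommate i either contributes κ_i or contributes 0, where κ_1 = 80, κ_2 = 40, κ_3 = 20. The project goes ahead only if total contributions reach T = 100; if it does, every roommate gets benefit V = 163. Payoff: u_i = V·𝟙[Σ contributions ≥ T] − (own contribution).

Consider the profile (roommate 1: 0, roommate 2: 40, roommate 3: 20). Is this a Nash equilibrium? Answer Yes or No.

Total = 60 < 100: not provided.
Roommate 1 (pledges 0, payoff 0): pledging 80 → total 140, payoff 83. Profitable deviation.

No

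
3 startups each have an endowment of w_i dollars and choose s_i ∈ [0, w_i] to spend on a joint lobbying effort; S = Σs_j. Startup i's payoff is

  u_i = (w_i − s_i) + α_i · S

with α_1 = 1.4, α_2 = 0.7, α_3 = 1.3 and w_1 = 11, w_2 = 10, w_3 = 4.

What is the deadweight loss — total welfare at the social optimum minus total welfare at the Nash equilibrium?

24

∂u_i/∂s_i = α_i − 1, so startup i contributes w_i if α_i > 1, else 0.
α_i > 1 for i ∈ {1, 3}; NE contributions (11, 0, 4), S = 15.
W^NE = Σw_i − S^NE + (Σα_i)·S^NE = 25 + 2.4·15 = 61.
Planner: ∂(Σu_j)/∂s_i = Σα_j − 1 = 2.4 > 0, so everyone contributes w_i; S^SO = 25, W^SO = 25 + 2.4·25 = 85.
Deadweight loss = 24.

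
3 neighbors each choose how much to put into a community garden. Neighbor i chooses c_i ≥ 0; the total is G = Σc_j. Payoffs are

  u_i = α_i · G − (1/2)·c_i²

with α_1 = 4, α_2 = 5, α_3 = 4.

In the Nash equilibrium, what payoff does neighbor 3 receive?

44

Neighbor i's FOC: ∂u_i/∂c_i = α_i − c_i = 0, so c_i* = α_i.
NE contributions = (4, 5, 4); G = 13.
u_3 = α_3·G − ½·(c_3)² = 4·13 − ½·4² = 44.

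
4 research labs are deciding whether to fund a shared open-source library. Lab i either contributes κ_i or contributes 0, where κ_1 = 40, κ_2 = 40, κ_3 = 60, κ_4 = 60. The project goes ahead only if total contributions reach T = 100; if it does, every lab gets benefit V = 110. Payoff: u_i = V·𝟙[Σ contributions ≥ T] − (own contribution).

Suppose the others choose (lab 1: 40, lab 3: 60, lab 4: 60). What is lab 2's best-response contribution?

0

Others' total = 160 ≥ 100; contributing adds cost 40 for no extra benefit.
Best response: 0.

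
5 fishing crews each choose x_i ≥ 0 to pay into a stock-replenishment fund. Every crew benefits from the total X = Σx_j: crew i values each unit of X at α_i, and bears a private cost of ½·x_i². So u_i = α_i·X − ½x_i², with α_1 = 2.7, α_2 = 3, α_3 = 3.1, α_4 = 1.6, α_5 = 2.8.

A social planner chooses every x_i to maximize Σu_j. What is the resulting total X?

Planner FOC: ∂(Σu_j)/∂x_i = (Σα_j) − x_i = 0, so x_i^SO = Σα_j = 13.2 for every i; X^SO = 66.

66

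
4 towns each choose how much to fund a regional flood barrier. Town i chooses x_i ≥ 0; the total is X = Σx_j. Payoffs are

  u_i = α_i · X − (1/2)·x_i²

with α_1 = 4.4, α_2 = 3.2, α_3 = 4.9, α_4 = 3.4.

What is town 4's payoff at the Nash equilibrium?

Town i's FOC: ∂u_i/∂x_i = α_i − x_i = 0, so x_i* = α_i.
NE contributions = (4.4, 3.2, 4.9, 3.4); X = 15.9.
u_4 = α_4·X − ½·(x_4)² = 3.4·15.9 − ½·3.4² = 48.28.

48.28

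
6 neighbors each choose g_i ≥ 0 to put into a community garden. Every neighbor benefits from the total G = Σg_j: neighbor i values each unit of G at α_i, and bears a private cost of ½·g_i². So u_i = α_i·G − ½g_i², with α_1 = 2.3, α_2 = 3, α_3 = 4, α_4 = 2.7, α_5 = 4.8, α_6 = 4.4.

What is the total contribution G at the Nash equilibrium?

Neighbor i's FOC: ∂u_i/∂g_i = α_i − g_i = 0, so g_i* = α_i.
NE contributions = (2.3, 3, 4, 2.7, 4.8, 4.4); G = 21.2.

21.2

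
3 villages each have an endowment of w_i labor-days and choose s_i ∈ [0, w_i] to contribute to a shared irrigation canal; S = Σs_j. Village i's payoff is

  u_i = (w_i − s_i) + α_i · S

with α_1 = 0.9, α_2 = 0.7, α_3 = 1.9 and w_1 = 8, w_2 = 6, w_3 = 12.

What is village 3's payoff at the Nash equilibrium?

22.8

∂u_i/∂s_i = α_i − 1, so village i contributes w_i if α_i > 1, else 0.
α_i > 1 for i ∈ {3}; NE contributions (0, 0, 12), S = 12.
u_3 = (12 − 12) + 1.9·12 = 22.8.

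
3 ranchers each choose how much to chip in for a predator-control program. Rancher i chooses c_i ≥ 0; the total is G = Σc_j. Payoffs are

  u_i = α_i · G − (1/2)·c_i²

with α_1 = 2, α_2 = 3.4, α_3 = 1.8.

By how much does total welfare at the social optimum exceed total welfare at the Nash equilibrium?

Rancher i's FOC: ∂u_i/∂c_i = α_i − c_i = 0, so c_i* = α_i.
NE contributions = (2, 3.4, 1.8); G = 7.2.
W^NE = (Σα)·G − ½Σα_i² = 7.2² − ½·18.8 = 42.44.
Planner sets c_i = Σα_j = 7.2 for every i, so G^SO = 3·7.2 = 21.6.
W^SO = (Σα)·G^SO − ½·3·(Σα)² = (3/2)·7.2² = 77.76.
Deadweight loss = W^SO − W^NE = 35.32.

35.32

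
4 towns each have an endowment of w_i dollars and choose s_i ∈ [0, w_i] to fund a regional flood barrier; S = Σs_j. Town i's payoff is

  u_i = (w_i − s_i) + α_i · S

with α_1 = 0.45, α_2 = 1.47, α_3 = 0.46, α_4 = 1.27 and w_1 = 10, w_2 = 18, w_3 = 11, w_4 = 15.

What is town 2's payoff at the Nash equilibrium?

∂u_i/∂s_i = α_i − 1, so town i contributes w_i if α_i > 1, else 0.
α_i > 1 for i ∈ {2, 4}; NE contributions (0, 18, 0, 15), S = 33.
u_2 = (18 − 18) + 1.47·33 = 48.51.

48.51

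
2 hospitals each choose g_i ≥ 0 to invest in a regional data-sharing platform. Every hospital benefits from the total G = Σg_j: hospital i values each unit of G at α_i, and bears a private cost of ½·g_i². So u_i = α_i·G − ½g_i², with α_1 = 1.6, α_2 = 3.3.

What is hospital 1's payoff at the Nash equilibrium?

6.56

Hospital i's FOC: ∂u_i/∂g_i = α_i − g_i = 0, so g_i* = α_i.
NE contributions = (1.6, 3.3); G = 4.9.
u_1 = α_1·G − ½·(g_1)² = 1.6·4.9 − ½·1.6² = 6.56.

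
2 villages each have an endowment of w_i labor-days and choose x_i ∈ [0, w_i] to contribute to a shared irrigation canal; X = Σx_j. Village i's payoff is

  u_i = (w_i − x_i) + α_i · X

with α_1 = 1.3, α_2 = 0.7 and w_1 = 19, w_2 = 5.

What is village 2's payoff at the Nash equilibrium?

∂u_i/∂x_i = α_i − 1, so village i contributes w_i if α_i > 1, else 0.
α_i > 1 for i ∈ {1}; NE contributions (19, 0), X = 19.
u_2 = (5 − 0) + 0.7·19 = 18.3.

18.3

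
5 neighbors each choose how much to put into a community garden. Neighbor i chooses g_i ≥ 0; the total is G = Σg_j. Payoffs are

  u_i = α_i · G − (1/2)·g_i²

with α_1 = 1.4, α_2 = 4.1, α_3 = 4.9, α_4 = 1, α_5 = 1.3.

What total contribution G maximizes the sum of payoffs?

Planner FOC: ∂(Σu_j)/∂g_i = (Σα_j) − g_i = 0, so g_i^SO = Σα_j = 12.7 for every i; G^SO = 63.5.

63.5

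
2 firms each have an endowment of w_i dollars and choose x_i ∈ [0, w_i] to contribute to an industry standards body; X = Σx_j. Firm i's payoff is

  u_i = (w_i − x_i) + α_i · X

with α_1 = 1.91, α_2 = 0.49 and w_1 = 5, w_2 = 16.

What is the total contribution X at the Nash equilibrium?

∂u_i/∂x_i = α_i − 1, so firm i contributes w_i if α_i > 1, else 0.
α_i > 1 for i ∈ {1}; NE contributions (5, 0), X = 5.

5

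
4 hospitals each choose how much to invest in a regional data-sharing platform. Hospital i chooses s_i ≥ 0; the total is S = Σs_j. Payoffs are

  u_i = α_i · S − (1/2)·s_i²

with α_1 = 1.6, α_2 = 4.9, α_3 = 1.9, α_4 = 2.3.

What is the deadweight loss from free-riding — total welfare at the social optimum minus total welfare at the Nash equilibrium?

132.225

Hospital i's FOC: ∂u_i/∂s_i = α_i − s_i = 0, so s_i* = α_i.
NE contributions = (1.6, 4.9, 1.9, 2.3); S = 10.7.
W^NE = (Σα)·S − ½Σα_i² = 10.7² − ½·35.47 = 96.755.
Planner sets s_i = Σα_j = 10.7 for every i, so S^SO = 4·10.7 = 42.8.
W^SO = (Σα)·S^SO − ½·4·(Σα)² = (4/2)·10.7² = 228.98.
Deadweight loss = W^SO − W^NE = 132.225.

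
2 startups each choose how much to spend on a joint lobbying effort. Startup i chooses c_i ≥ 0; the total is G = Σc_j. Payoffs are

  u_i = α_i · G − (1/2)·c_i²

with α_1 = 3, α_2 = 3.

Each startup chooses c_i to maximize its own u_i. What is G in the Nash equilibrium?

Startup i's FOC: ∂u_i/∂c_i = α_i − c_i = 0, so c_i* = α_i.
NE contributions = (3, 3); G = 6.

6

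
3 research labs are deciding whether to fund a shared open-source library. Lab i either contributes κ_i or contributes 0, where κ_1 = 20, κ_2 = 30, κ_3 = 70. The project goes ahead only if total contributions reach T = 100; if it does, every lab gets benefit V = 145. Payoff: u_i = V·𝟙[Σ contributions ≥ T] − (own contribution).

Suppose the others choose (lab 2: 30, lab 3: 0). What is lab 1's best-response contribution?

0

Others' total = 30. Even contributing 20 gives 50 < 100: no benefit either way.
Best response: 0.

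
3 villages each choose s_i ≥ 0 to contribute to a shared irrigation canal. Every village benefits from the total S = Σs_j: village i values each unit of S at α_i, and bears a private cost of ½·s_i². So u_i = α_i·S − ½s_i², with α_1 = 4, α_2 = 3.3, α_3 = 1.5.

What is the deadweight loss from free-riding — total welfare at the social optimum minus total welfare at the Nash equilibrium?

Village i's FOC: ∂u_i/∂s_i = α_i − s_i = 0, so s_i* = α_i.
NE contributions = (4, 3.3, 1.5); S = 8.8.
W^NE = (Σα)·S − ½Σα_i² = 8.8² − ½·29.14 = 62.87.
Planner sets s_i = Σα_j = 8.8 for every i, so S^SO = 3·8.8 = 26.4.
W^SO = (Σα)·S^SO − ½·3·(Σα)² = (3/2)·8.8² = 116.16.
Deadweight loss = W^SO − W^NE = 53.29.

53.29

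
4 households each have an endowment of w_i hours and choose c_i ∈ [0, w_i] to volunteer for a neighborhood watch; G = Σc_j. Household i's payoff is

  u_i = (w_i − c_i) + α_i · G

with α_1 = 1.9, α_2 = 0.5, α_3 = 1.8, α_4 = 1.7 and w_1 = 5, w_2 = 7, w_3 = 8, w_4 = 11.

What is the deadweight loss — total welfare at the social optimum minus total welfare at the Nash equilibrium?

34.3

∂u_i/∂c_i = α_i − 1, so household i contributes w_i if α_i > 1, else 0.
α_i > 1 for i ∈ {1, 3, 4}; NE contributions (5, 0, 8, 11), G = 24.
W^NE = Σw_i − G^NE + (Σα_i)·G^NE = 31 + 4.9·24 = 148.6.
Planner: ∂(Σu_j)/∂c_i = Σα_j − 1 = 4.9 > 0, so everyone contributes w_i; G^SO = 31, W^SO = 31 + 4.9·31 = 182.9.
Deadweight loss = 34.3.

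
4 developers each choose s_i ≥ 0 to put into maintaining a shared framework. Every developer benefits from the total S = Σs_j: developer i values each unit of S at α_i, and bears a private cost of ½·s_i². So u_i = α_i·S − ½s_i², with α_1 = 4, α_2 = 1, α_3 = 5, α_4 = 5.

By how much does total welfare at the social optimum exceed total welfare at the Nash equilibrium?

258.5

Developer i's FOC: ∂u_i/∂s_i = α_i − s_i = 0, so s_i* = α_i.
NE contributions = (4, 1, 5, 5); S = 15.
W^NE = (Σα)·S − ½Σα_i² = 15² − ½·67 = 191.5.
Planner sets s_i = Σα_j = 15 for every i, so S^SO = 4·15 = 60.
W^SO = (Σα)·S^SO − ½·4·(Σα)² = (4/2)·15² = 450.
Deadweight loss = W^SO − W^NE = 258.5.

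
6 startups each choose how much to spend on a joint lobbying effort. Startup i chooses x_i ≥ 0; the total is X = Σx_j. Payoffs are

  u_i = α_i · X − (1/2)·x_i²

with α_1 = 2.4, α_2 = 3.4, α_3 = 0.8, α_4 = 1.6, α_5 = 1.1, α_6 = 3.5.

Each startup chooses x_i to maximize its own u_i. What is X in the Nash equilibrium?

12.8

Startup i's FOC: ∂u_i/∂x_i = α_i − x_i = 0, so x_i* = α_i.
NE contributions = (2.4, 3.4, 0.8, 1.6, 1.1, 3.5); X = 12.8.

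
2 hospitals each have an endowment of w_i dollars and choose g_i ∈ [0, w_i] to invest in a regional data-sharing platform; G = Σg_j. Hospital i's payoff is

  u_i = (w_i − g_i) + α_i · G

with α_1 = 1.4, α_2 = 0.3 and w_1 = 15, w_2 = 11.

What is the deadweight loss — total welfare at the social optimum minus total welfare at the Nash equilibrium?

7.7

∂u_i/∂g_i = α_i − 1, so hospital i contributes w_i if α_i > 1, else 0.
α_i > 1 for i ∈ {1}; NE contributions (15, 0), G = 15.
W^NE = Σw_i − G^NE + (Σα_i)·G^NE = 26 + 0.7·15 = 36.5.
Planner: ∂(Σu_j)/∂g_i = Σα_j − 1 = 0.7 > 0, so everyone contributes w_i; G^SO = 26, W^SO = 26 + 0.7·26 = 44.2.
Deadweight loss = 7.7.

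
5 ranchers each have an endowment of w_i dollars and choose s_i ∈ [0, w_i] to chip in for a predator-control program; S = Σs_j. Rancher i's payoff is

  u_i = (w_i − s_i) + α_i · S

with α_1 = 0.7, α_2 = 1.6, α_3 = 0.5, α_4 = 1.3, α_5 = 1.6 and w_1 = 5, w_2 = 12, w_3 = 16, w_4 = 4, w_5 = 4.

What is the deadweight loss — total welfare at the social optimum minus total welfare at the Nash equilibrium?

∂u_i/∂s_i = α_i − 1, so rancher i contributes w_i if α_i > 1, else 0.
α_i > 1 for i ∈ {2, 4, 5}; NE contributions (0, 12, 0, 4, 4), S = 20.
W^NE = Σw_i − S^NE + (Σα_i)·S^NE = 41 + 4.7·20 = 135.
Planner: ∂(Σu_j)/∂s_i = Σα_j − 1 = 4.7 > 0, so everyone contributes w_i; S^SO = 41, W^SO = 41 + 4.7·41 = 233.7.
Deadweight loss = 98.7.

98.7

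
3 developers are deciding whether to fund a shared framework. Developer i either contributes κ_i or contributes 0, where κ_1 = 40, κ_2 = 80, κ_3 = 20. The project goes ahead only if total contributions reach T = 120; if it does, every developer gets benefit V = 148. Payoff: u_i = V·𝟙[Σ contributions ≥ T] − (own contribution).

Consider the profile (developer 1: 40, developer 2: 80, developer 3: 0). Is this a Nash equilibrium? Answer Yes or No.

Total = 120 ≥ 120: provided.
Developer 1 (pledges 40, payoff 108): dropping to 0 → total 80, payoff 0. No gain.
Developer 2 (pledges 80, payoff 68): dropping to 0 → total 40, payoff 0. No gain.
Developer 3 (pledges 0, payoff 148): pledging 20 → total 140, payoff 128. No gain.

Yes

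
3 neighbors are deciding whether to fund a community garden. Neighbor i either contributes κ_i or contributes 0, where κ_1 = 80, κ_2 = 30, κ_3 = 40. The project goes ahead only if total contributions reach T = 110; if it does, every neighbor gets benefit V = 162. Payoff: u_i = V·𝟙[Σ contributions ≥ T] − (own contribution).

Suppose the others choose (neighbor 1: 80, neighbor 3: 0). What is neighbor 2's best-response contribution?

Others' total = 80. Contributing 30 brings total to 110 ≥ 110: gain V − κ_2 = 132.
Best response: 30.

30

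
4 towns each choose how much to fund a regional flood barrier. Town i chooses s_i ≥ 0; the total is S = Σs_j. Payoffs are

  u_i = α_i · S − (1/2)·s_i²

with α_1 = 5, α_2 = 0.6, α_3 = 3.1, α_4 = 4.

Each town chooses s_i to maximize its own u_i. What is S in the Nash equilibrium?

Town i's FOC: ∂u_i/∂s_i = α_i − s_i = 0, so s_i* = α_i.
NE contributions = (5, 0.6, 3.1, 4); S = 12.7.

12.7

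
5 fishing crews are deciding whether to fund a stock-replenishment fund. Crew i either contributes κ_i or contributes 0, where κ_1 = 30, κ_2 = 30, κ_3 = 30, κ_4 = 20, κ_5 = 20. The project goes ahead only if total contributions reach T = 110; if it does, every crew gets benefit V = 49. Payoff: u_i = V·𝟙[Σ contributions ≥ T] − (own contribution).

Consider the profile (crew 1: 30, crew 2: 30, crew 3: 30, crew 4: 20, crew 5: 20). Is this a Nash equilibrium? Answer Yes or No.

Total = 130 ≥ 110: provided.
Crew 1 (pledges 30, payoff 19): dropping to 0 → total 100, payoff 0. No gain.
Crew 2 (pledges 30, payoff 19): dropping to 0 → total 100, payoff 0. No gain.
Crew 3 (pledges 30, payoff 19): dropping to 0 → total 100, payoff 0. No gain.
Crew 4 (pledges 20, payoff 29): dropping to 0 → total 110, payoff 49. Profitable deviation.

No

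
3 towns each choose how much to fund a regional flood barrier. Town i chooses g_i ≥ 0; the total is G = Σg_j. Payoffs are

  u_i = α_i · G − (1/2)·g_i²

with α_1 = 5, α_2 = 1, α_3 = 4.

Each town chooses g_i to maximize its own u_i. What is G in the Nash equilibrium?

Town i's FOC: ∂u_i/∂g_i = α_i − g_i = 0, so g_i* = α_i.
NE contributions = (5, 1, 4); G = 10.

10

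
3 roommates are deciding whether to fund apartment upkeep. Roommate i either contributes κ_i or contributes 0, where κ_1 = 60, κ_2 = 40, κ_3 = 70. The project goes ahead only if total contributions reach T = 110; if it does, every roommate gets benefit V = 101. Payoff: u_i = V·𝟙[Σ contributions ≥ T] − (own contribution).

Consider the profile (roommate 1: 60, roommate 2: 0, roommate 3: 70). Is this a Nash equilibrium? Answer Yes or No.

Yes

Total = 130 ≥ 110: provided.
Roommate 1 (pledges 60, payoff 41): dropping to 0 → total 70, payoff 0. No gain.
Roommate 2 (pledges 0, payoff 101): pledging 40 → total 170, payoff 61. No gain.
Roommate 3 (pledges 70, payoff 31): dropping to 0 → total 60, payoff 0. No gain.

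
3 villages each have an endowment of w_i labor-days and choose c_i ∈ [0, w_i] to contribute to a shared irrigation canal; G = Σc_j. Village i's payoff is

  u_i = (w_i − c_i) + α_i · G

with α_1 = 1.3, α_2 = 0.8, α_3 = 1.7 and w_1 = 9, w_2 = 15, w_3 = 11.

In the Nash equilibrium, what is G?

20

∂u_i/∂c_i = α_i − 1, so village i contributes w_i if α_i > 1, else 0.
α_i > 1 for i ∈ {1, 3}; NE contributions (9, 0, 11), G = 20.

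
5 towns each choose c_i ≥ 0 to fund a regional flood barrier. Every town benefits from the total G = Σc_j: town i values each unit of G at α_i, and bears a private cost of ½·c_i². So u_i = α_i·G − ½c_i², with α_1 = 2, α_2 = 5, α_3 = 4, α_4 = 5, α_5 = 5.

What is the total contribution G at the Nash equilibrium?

Town i's FOC: ∂u_i/∂c_i = α_i − c_i = 0, so c_i* = α_i.
NE contributions = (2, 5, 4, 5, 5); G = 21.

21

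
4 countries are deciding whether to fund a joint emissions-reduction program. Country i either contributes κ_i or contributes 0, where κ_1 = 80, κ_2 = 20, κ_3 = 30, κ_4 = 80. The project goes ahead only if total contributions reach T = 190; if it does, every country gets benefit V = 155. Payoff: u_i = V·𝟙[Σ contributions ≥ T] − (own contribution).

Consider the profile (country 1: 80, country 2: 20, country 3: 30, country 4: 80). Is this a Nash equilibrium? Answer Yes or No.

Total = 210 ≥ 190: provided.
Country 1 (pledges 80, payoff 75): dropping to 0 → total 130, payoff 0. No gain.
Country 2 (pledges 20, payoff 135): dropping to 0 → total 190, payoff 155. Profitable deviation.

No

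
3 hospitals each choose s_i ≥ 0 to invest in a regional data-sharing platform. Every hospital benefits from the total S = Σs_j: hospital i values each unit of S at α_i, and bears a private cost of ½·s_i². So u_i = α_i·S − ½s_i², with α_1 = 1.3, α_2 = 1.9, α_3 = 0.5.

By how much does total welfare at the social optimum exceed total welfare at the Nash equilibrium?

Hospital i's FOC: ∂u_i/∂s_i = α_i − s_i = 0, so s_i* = α_i.
NE contributions = (1.3, 1.9, 0.5); S = 3.7.
W^NE = (Σα)·S − ½Σα_i² = 3.7² − ½·5.55 = 10.915.
Planner sets s_i = Σα_j = 3.7 for every i, so S^SO = 3·3.7 = 11.1.
W^SO = (Σα)·S^SO − ½·3·(Σα)² = (3/2)·3.7² = 20.535.
Deadweight loss = W^SO − W^NE = 9.62.

9.62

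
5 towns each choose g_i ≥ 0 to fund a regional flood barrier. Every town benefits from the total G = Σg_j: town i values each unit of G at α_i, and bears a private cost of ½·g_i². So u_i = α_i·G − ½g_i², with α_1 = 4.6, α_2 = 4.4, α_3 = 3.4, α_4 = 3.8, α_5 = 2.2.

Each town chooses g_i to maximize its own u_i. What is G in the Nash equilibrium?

18.4

Town i's FOC: ∂u_i/∂g_i = α_i − g_i = 0, so g_i* = α_i.
NE contributions = (4.6, 4.4, 3.4, 3.8, 2.2); G = 18.4.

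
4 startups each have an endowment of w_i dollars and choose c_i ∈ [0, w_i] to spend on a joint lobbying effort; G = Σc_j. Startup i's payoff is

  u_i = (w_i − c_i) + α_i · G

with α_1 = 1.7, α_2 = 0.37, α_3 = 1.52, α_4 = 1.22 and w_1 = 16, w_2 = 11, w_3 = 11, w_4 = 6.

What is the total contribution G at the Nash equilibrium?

33

∂u_i/∂c_i = α_i − 1, so startup i contributes w_i if α_i > 1, else 0.
α_i > 1 for i ∈ {1, 3, 4}; NE contributions (16, 0, 11, 6), G = 33.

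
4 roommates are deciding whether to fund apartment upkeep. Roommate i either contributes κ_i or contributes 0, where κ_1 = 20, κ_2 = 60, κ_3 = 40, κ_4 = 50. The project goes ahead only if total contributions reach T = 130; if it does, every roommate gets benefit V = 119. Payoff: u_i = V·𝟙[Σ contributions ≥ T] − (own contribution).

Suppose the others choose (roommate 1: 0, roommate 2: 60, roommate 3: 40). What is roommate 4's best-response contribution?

Others' total = 100. Contributing 50 brings total to 150 ≥ 130: gain V − κ_4 = 69.
Best response: 50.

50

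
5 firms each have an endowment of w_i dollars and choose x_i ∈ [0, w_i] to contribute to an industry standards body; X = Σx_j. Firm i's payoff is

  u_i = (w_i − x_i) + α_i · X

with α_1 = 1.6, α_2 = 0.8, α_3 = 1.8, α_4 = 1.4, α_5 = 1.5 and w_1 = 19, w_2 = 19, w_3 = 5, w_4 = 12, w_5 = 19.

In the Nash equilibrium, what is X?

∂u_i/∂x_i = α_i − 1, so firm i contributes w_i if α_i > 1, else 0.
α_i > 1 for i ∈ {1, 3, 4, 5}; NE contributions (19, 0, 5, 12, 19), X = 55.

55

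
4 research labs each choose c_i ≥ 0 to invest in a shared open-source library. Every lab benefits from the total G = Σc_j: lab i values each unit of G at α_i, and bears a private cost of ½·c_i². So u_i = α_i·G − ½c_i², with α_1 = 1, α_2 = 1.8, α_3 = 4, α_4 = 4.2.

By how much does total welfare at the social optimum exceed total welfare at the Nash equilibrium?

Lab i's FOC: ∂u_i/∂c_i = α_i − c_i = 0, so c_i* = α_i.
NE contributions = (1, 1.8, 4, 4.2); G = 11.
W^NE = (Σα)·G − ½Σα_i² = 11² − ½·37.88 = 102.06.
Planner sets c_i = Σα_j = 11 for every i, so G^SO = 4·11 = 44.
W^SO = (Σα)·G^SO − ½·4·(Σα)² = (4/2)·11² = 242.
Deadweight loss = W^SO − W^NE = 139.94.

139.94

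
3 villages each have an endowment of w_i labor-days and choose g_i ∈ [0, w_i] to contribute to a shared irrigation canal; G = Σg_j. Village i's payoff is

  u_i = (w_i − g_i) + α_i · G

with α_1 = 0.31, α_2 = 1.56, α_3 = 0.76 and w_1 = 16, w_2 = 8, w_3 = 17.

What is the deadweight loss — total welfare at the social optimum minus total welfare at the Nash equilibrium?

∂u_i/∂g_i = α_i − 1, so village i contributes w_i if α_i > 1, else 0.
α_i > 1 for i ∈ {2}; NE contributions (0, 8, 0), G = 8.
W^NE = Σw_i − G^NE + (Σα_i)·G^NE = 41 + 1.63·8 = 54.04.
Planner: ∂(Σu_j)/∂g_i = Σα_j − 1 = 1.63 > 0, so everyone contributes w_i; G^SO = 41, W^SO = 41 + 1.63·41 = 107.83.
Deadweight loss = 53.79.

53.79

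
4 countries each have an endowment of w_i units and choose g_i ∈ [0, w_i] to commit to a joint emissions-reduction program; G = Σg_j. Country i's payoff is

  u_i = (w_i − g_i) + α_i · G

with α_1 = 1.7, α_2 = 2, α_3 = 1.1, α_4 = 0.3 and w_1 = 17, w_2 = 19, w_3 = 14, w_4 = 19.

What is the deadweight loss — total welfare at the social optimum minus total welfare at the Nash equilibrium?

∂u_i/∂g_i = α_i − 1, so country i contributes w_i if α_i > 1, else 0.
α_i > 1 for i ∈ {1, 2, 3}; NE contributions (17, 19, 14, 0), G = 50.
W^NE = Σw_i − G^NE + (Σα_i)·G^NE = 69 + 4.1·50 = 274.
Planner: ∂(Σu_j)/∂g_i = Σα_j − 1 = 4.1 > 0, so everyone contributes w_i; G^SO = 69, W^SO = 69 + 4.1·69 = 351.9.
Deadweight loss = 77.9.

77.9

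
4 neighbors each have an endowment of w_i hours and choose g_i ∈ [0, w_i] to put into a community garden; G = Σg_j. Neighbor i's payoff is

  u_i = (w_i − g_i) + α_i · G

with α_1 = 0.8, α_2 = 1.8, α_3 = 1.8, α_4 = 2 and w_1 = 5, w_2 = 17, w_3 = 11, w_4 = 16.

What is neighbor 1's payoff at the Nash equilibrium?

40.2

∂u_i/∂g_i = α_i − 1, so neighbor i contributes w_i if α_i > 1, else 0.
α_i > 1 for i ∈ {2, 3, 4}; NE contributions (0, 17, 11, 16), G = 44.
u_1 = (5 − 0) + 0.8·44 = 40.2.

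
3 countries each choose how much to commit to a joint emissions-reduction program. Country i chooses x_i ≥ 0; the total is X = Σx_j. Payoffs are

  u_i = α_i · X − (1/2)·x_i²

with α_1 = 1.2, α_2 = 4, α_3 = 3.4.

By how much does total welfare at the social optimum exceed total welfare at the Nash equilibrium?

Country i's FOC: ∂u_i/∂x_i = α_i − x_i = 0, so x_i* = α_i.
NE contributions = (1.2, 4, 3.4); X = 8.6.
W^NE = (Σα)·X − ½Σα_i² = 8.6² − ½·29 = 59.46.
Planner sets x_i = Σα_j = 8.6 for every i, so X^SO = 3·8.6 = 25.8.
W^SO = (Σα)·X^SO − ½·3·(Σα)² = (3/2)·8.6² = 110.94.
Deadweight loss = W^SO − W^NE = 51.48.

51.48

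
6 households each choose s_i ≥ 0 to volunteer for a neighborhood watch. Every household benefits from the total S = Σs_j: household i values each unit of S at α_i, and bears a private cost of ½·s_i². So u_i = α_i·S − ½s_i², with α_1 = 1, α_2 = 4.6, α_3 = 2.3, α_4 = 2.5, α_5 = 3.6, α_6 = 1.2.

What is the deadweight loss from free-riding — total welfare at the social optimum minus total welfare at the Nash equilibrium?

486.13

Household i's FOC: ∂u_i/∂s_i = α_i − s_i = 0, so s_i* = α_i.
NE contributions = (1, 4.6, 2.3, 2.5, 3.6, 1.2); S = 15.2.
W^NE = (Σα)·S − ½Σα_i² = 15.2² − ½·48.1 = 206.99.
Planner sets s_i = Σα_j = 15.2 for every i, so S^SO = 6·15.2 = 91.2.
W^SO = (Σα)·S^SO − ½·6·(Σα)² = (6/2)·15.2² = 693.12.
Deadweight loss = W^SO − W^NE = 486.13.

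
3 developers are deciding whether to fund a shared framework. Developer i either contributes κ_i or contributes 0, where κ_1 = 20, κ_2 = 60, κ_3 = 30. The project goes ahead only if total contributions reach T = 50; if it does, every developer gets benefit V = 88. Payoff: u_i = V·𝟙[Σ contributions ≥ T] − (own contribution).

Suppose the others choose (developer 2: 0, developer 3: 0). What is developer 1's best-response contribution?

Others' total = 0. Even contributing 20 gives 20 < 50: no benefit either way.
Best response: 0.

0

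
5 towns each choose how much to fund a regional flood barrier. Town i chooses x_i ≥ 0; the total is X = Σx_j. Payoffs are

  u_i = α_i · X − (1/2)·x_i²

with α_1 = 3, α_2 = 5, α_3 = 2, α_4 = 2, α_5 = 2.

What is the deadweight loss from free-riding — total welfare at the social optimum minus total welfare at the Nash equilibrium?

Town i's FOC: ∂u_i/∂x_i = α_i − x_i = 0, so x_i* = α_i.
NE contributions = (3, 5, 2, 2, 2); X = 14.
W^NE = (Σα)·X − ½Σα_i² = 14² − ½·46 = 173.
Planner sets x_i = Σα_j = 14 for every i, so X^SO = 5·14 = 70.
W^SO = (Σα)·X^SO − ½·5·(Σα)² = (5/2)·14² = 490.
Deadweight loss = W^SO − W^NE = 317.

317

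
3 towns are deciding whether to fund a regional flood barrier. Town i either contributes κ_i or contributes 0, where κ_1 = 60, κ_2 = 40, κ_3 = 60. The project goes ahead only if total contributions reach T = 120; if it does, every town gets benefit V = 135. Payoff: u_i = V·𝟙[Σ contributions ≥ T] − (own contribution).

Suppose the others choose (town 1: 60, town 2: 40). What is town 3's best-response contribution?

Others' total = 100. Contributing 60 brings total to 160 ≥ 120: gain V − κ_3 = 75.
Best response: 60.

60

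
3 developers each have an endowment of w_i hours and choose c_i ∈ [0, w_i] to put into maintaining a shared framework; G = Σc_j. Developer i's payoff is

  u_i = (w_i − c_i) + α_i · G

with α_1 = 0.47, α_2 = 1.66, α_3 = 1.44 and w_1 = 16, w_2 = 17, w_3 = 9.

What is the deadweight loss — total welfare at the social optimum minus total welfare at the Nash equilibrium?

41.12

∂u_i/∂c_i = α_i − 1, so developer i contributes w_i if α_i > 1, else 0.
α_i > 1 for i ∈ {2, 3}; NE contributions (0, 17, 9), G = 26.
W^NE = Σw_i − G^NE + (Σα_i)·G^NE = 42 + 2.57·26 = 108.82.
Planner: ∂(Σu_j)/∂c_i = Σα_j − 1 = 2.57 > 0, so everyone contributes w_i; G^SO = 42, W^SO = 42 + 2.57·42 = 149.94.
Deadweight loss = 41.12.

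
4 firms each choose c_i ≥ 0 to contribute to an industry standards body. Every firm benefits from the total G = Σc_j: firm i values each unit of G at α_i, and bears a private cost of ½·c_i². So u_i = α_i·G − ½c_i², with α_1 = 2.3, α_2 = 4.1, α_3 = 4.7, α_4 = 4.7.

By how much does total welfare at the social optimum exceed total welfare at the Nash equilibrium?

Firm i's FOC: ∂u_i/∂c_i = α_i − c_i = 0, so c_i* = α_i.
NE contributions = (2.3, 4.1, 4.7, 4.7); G = 15.8.
W^NE = (Σα)·G − ½Σα_i² = 15.8² − ½·66.28 = 216.5.
Planner sets c_i = Σα_j = 15.8 for every i, so G^SO = 4·15.8 = 63.2.
W^SO = (Σα)·G^SO − ½·4·(Σα)² = (4/2)·15.8² = 499.28.
Deadweight loss = W^SO − W^NE = 282.78.

282.78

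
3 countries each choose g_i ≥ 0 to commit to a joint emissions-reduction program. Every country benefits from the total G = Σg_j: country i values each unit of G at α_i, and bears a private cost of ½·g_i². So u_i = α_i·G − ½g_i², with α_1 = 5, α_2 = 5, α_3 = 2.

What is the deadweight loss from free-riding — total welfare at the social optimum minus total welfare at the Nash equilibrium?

99

Country i's FOC: ∂u_i/∂g_i = α_i − g_i = 0, so g_i* = α_i.
NE contributions = (5, 5, 2); G = 12.
W^NE = (Σα)·G − ½Σα_i² = 12² − ½·54 = 117.
Planner sets g_i = Σα_j = 12 for every i, so G^SO = 3·12 = 36.
W^SO = (Σα)·G^SO − ½·3·(Σα)² = (3/2)·12² = 216.
Deadweight loss = W^SO − W^NE = 99.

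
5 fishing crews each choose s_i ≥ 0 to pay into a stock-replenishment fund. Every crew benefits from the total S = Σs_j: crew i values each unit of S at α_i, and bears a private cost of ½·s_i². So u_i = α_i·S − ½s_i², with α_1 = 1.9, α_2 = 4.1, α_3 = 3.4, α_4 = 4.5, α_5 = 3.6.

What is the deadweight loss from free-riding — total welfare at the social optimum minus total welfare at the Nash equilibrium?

Crew i's FOC: ∂u_i/∂s_i = α_i − s_i = 0, so s_i* = α_i.
NE contributions = (1.9, 4.1, 3.4, 4.5, 3.6); S = 17.5.
W^NE = (Σα)·S − ½Σα_i² = 17.5² − ½·65.19 = 273.655.
Planner sets s_i = Σα_j = 17.5 for every i, so S^SO = 5·17.5 = 87.5.
W^SO = (Σα)·S^SO − ½·5·(Σα)² = (5/2)·17.5² = 765.625.
Deadweight loss = W^SO − W^NE = 491.97.

491.97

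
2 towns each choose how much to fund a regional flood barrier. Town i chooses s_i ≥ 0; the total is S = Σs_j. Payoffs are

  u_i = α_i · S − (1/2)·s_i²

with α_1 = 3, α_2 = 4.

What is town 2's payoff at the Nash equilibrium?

Town i's FOC: ∂u_i/∂s_i = α_i − s_i = 0, so s_i* = α_i.
NE contributions = (3, 4); S = 7.
u_2 = α_2·S − ½·(s_2)² = 4·7 − ½·4² = 20.

20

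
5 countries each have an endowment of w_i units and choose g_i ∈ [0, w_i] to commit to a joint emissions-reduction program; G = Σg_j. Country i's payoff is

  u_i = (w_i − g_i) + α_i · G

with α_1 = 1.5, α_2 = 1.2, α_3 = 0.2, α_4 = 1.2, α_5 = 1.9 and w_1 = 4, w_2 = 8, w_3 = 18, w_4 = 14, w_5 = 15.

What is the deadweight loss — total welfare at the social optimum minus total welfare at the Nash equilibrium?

∂u_i/∂g_i = α_i − 1, so country i contributes w_i if α_i > 1, else 0.
α_i > 1 for i ∈ {1, 2, 4, 5}; NE contributions (4, 8, 0, 14, 15), G = 41.
W^NE = Σw_i − G^NE + (Σα_i)·G^NE = 59 + 5·41 = 264.
Planner: ∂(Σu_j)/∂g_i = Σα_j − 1 = 5 > 0, so everyone contributes w_i; G^SO = 59, W^SO = 59 + 5·59 = 354.
Deadweight loss = 90.

90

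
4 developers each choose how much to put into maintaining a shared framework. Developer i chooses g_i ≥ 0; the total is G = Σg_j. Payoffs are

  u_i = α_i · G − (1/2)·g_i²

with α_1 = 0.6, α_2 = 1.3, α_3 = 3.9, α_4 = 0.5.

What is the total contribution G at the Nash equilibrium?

Developer i's FOC: ∂u_i/∂g_i = α_i − g_i = 0, so g_i* = α_i.
NE contributions = (0.6, 1.3, 3.9, 0.5); G = 6.3.

6.3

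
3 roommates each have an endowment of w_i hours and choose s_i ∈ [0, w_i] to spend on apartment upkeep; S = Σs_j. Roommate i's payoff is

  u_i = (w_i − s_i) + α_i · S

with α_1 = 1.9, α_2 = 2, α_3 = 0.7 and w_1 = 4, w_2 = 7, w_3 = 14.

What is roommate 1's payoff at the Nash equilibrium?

20.9

∂u_i/∂s_i = α_i − 1, so roommate i contributes w_i if α_i > 1, else 0.
α_i > 1 for i ∈ {1, 2}; NE contributions (4, 7, 0), S = 11.
u_1 = (4 − 4) + 1.9·11 = 20.9.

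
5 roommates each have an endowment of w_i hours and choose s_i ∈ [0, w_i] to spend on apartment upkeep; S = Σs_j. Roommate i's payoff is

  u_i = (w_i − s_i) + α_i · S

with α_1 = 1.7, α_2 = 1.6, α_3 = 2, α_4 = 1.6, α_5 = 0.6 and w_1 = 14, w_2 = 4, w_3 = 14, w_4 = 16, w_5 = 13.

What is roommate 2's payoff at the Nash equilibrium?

76.8

∂u_i/∂s_i = α_i − 1, so roommate i contributes w_i if α_i > 1, else 0.
α_i > 1 for i ∈ {1, 2, 3, 4}; NE contributions (14, 4, 14, 16, 0), S = 48.
u_2 = (4 − 4) + 1.6·48 = 76.8.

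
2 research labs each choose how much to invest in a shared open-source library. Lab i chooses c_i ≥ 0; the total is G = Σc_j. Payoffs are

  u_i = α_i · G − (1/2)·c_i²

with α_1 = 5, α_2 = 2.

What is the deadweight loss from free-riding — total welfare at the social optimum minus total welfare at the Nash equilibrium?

Lab i's FOC: ∂u_i/∂c_i = α_i − c_i = 0, so c_i* = α_i.
NE contributions = (5, 2); G = 7.
W^NE = (Σα)·G − ½Σα_i² = 7² − ½·29 = 34.5.
Planner sets c_i = Σα_j = 7 for every i, so G^SO = 2·7 = 14.
W^SO = (Σα)·G^SO − ½·2·(Σα)² = (2/2)·7² = 49.
Deadweight loss = W^SO − W^NE = 14.5.

14.5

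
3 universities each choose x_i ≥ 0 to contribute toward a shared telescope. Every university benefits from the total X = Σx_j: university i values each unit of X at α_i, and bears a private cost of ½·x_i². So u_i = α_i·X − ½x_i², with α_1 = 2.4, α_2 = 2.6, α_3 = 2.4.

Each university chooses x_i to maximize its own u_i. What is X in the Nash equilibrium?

University i's FOC: ∂u_i/∂x_i = α_i − x_i = 0, so x_i* = α_i.
NE contributions = (2.4, 2.6, 2.4); X = 7.4.

7.4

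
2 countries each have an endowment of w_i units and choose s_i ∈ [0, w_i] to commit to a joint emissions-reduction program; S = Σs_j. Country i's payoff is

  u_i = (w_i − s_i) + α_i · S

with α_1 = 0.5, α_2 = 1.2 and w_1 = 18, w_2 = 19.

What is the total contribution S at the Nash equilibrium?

∂u_i/∂s_i = α_i − 1, so country i contributes w_i if α_i > 1, else 0.
α_i > 1 for i ∈ {2}; NE contributions (0, 19), S = 19.

19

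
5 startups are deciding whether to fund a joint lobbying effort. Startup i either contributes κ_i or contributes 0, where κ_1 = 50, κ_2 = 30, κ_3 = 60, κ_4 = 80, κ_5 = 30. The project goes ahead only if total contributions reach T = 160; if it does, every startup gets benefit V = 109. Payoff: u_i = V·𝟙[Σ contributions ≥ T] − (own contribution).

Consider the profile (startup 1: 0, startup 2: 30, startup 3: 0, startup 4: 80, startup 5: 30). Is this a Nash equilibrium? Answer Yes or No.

No

Total = 140 < 160: not provided.
Startup 1 (pledges 0, payoff 0): pledging 50 → total 190, payoff 59. Profitable deviation.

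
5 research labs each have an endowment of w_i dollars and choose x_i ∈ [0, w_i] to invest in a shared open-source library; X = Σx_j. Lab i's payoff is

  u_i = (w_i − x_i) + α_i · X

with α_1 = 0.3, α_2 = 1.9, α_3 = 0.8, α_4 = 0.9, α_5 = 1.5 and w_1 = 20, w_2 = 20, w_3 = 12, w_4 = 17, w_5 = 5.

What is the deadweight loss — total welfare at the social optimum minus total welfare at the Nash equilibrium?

215.6

∂u_i/∂x_i = α_i − 1, so lab i contributes w_i if α_i > 1, else 0.
α_i > 1 for i ∈ {2, 5}; NE contributions (0, 20, 0, 0, 5), X = 25.
W^NE = Σw_i − X^NE + (Σα_i)·X^NE = 74 + 4.4·25 = 184.
Planner: ∂(Σu_j)/∂x_i = Σα_j − 1 = 4.4 > 0, so everyone contributes w_i; X^SO = 74, W^SO = 74 + 4.4·74 = 399.6.
Deadweight loss = 215.6.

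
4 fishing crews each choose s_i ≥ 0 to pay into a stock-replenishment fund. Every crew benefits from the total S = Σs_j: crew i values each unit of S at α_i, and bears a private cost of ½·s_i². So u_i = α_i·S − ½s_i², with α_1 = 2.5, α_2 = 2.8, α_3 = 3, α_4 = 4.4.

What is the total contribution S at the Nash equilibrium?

Crew i's FOC: ∂u_i/∂s_i = α_i − s_i = 0, so s_i* = α_i.
NE contributions = (2.5, 2.8, 3, 4.4); S = 12.7.

12.7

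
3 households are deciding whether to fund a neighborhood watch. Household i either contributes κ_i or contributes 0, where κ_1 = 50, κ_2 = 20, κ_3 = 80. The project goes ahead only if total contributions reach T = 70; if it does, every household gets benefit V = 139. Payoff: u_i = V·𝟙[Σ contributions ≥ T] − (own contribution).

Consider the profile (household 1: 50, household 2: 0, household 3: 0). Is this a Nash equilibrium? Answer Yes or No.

No

Total = 50 < 70: not provided.
Household 1 (pledges 50, payoff -50): dropping to 0 → total 0, payoff 0. Profitable deviation.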